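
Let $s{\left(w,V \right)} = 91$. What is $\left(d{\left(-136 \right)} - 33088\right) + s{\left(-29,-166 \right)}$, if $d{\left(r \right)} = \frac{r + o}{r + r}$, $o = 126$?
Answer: $- \frac{4487587}{136} \approx -32997.0$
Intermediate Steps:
$d{\left(r \right)} = \frac{126 + r}{2 r}$ ($d{\left(r \right)} = \frac{r + 126}{r + r} = \frac{126 + r}{2 r}$)
$\left(d{\left(-136 \right)} - 33088\right) + s{\left(-29,-166 \right)} = \left(\frac{126 - 136}{2 \left(-136\right)} - 33088\right) + 91 = \left(\frac{1}{2} \left(- \frac{1}{136}\right) \left(-10\right) - 33088\right) + 91 = \left(\frac{5}{136} - 33088\right) + 91 = - \frac{4499963}{136} + 91 = - \frac{4487587}{136}$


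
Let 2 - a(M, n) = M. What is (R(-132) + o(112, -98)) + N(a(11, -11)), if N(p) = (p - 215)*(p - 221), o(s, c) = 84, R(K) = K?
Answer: 51472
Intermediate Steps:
a(M, n) = 2 - M
N(p) = (-221 + p)*(-215 + p) (N(p) = (-215 + p)*(-221 + p) = (-221 + p)*(-215 + p))
(R(-132) + o(112, -98)) + N(a(11, -11)) = (-132 + 84) + (47515 + (2 - 1*11)² - 436*(2 - 1*11)) = -48 + (47515 + (2 - 11)² - 436*(2 - 11)) = -48 + (47515 + (-9)² - 436*(-9)) = -48 + (47515 + 81 + 3924) = -48 + 51520 = 51472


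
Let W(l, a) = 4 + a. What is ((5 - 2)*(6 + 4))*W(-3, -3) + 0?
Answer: 30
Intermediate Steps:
((5 - 2)*(6 + 4))*W(-3, -3) + 0 = ((5 - 2)*(6 + 4))*(4 - 3) + 0 = (3*10)*1 + 0 = 30*1 + 0 = 30 + 0 = 30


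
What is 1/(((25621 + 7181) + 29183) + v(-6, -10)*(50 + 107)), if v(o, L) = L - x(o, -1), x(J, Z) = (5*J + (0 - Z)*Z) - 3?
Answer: 1/65753 ≈ 1.5208e-5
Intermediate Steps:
x(J, Z) = -3 - Z² + 5*J (x(J, Z) = (5*J + (-Z)*Z) - 3 = (5*J - Z²) - 3 = (-Z² + 5*J) - 3 = -3 - Z² + 5*J)
v(o, L) = 4 + L - 5*o (v(o, L) = L - (-3 - 1*(-1)² + 5*o) = L - (-3 - 1*1 + 5*o) = L - (-3 - 1 + 5*o) = L - (-4 + 5*o) = L + (4 - 5*o) = 4 + L - 5*o)
1/(((25621 + 7181) + 29183) + v(-6, -10)*(50 + 107)) = 1/(((25621 + 7181) + 29183) + (4 - 10 - 5*(-6))*(50 + 107)) = 1/((32802 + 29183) + (4 - 10 + 30)*157) = 1/(61985 + 24*157) = 1/(61985 + 3768) = 1/65753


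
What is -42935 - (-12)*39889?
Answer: 435733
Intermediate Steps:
-42935 - (-12)*39889 = -42935 - 1*(-478668) = -42935 + 478668 = 435733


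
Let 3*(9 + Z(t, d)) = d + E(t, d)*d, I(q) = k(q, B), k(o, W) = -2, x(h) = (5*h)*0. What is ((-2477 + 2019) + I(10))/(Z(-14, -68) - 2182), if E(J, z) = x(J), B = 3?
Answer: 1380/6641 ≈ 0.20780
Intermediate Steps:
x(h) = 0
E(J, z) = 0
I(q) = -2
Z(t, d) = -9 + d/3 (Z(t, d) = -9 + (d + 0*d)/3 = -9 + (d + 0)/3 = -9 + d/3)
((-2477 + 2019) + I(10))/(Z(-14, -68) - 2182) = ((-2477 + 2019) - 2)/((-9 + (⅓)*(-68)) - 2182) = (-458 - 2)/((-9 - 68/3) - 2182) = -460/(-95/3 - 2182) = -460/(-6641/3) = -460*(-3/6641) = 1380/6641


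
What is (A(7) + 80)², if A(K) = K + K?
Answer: 8836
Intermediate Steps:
A(K) = 2*K
(A(7) + 80)² = (2*7 + 80)² = (14 + 80)² = 94² = 8836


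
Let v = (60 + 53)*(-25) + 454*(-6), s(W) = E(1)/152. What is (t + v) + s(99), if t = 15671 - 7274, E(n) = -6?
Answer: 216445/76 ≈ 2848.0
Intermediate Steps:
s(W) = -3/76 (s(W) = -6/152 = -6*1/152 = -3/76)
t = 8397
v = -5549 (v = 113*(-25) - 2724 = -2825 - 2724 = -5549)
(t + v) + s(99) = (8397 - 5549) - 3/76 = 2848 - 3/76 = 216445/76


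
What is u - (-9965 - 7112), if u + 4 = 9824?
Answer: 26897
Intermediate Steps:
u = 9820 (u = -4 + 9824 = 9820)
u - (-9965 - 7112) = 9820 - (-9965 - 7112) = 9820 - 1*(-17077) = 9820 + 17077 = 26897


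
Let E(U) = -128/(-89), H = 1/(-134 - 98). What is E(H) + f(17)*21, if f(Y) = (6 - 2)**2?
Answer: 30032/89 ≈ 337.44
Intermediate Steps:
f(Y) = 16 (f(Y) = 4**2 = 16)
H = -1/232 (H = 1/(-232) = -1/232 ≈ -0.0043103)
E(U) = 128/89 (E(U) = -128*(-1/89) = 128/89)
E(H) + f(17)*21 = 128/89 + 16*21 = 128/89 + 336 = 30032/89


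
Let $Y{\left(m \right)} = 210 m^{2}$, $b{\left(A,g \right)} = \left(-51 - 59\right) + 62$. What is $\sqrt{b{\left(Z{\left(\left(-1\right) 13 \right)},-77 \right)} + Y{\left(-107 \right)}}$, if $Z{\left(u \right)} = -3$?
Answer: $27 \sqrt{3298} \approx 1550.6$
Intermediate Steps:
$b{\left(A,g \right)} = -48$ ($b{\left(A,g \right)} = -110 + 62 = -48$)
$\sqrt{b{\left(Z{\left(\left(-1\right) 13 \right)},-77 \right)} + Y{\left(-107 \right)}} = \sqrt{-48 + 210 \left(-107\right)^{2}} = \sqrt{-48 + 210 \cdot 11449} = \sqrt{-48 + 2404290} = \sqrt{2404242} = 27 \sqrt{3298}$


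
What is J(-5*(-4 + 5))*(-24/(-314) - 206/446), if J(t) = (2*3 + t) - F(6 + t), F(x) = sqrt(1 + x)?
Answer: -13495/35011 + 13495*sqrt(2)/35011 ≈ 0.15966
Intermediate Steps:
J(t) = 6 + t - sqrt(7 + t) (J(t) = (2*3 + t) - sqrt(1 + (6 + t)) = (6 + t) - sqrt(7 + t) = 6 + t - sqrt(7 + t))
J(-5*(-4 + 5))*(-24/(-314) - 206/446) = (6 - 5*(-4 + 5) - sqrt(7 - 5*(-4 + 5)))*(-24/(-314) - 206/446) = (6 - 5*1 - sqrt(7 - 5*1))*(-24*(-1/314) - 206*1/446) = (6 - 5 - sqrt(7 - 5))*(12/157 - 103/223) = (6 - 5 - sqrt(2))*(-13495/35011) = (1 - sqrt(2))*(-13495/35011) = -13495/35011 + 13495*sqrt(2)/35011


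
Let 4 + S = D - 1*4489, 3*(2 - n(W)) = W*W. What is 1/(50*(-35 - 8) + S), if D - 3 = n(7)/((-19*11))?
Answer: -627/4163237 ≈ -0.00015060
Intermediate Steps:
n(W) = 2 - W²/3 (n(W) = 2 - W*W/3 = 2 - W²/3)
D = 1924/627 (D = 3 + (2 - ⅓*7²)/((-19*11)) = 3 + (2 - ⅓*49)/(-209) = 3 + (2 - 49/3)*(-1/209) = 3 - 43/3*(-1/209) = 3 + 43/627 = 1924/627 ≈ 3.0686)
S = -2815187/627 (S = -4 + (1924/627 - 1*4489) = -4 + (1924/627 - 4489) = -4 - 2812679/627 = -2815187/627 ≈ -4489.9)
1/(50*(-35 - 8) + S) = 1/(50*(-35 - 8) - 2815187/627) = 1/(50*(-43) - 2815187/627) = 1/(-2150 - 2815187/627) = 1/(-4163237/627) = -627/4163237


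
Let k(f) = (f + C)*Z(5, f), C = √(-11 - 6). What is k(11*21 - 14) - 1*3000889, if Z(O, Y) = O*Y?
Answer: -2765444 + 1085*I*√17 ≈ -2.7654e+6 + 4473.6*I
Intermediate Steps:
C = I*√17 (C = √(-17) = I*√17 ≈ 4.1231*I)
k(f) = 5*f*(f + I*√17) (k(f) = (f + I*√17)*(5*f) = 5*f*(f + I*√17))
k(11*21 - 14) - 1*3000889 = 5*(11*21 - 14)*((11*21 - 14) + I*√17) - 1*3000889 = 5*(231 - 14)*((231 - 14) + I*√17) - 3000889 = 5*217*(217 + I*√17) - 3000889 = (235445 + 1085*I*√17) - 3000889 = -2765444 + 1085*I*√17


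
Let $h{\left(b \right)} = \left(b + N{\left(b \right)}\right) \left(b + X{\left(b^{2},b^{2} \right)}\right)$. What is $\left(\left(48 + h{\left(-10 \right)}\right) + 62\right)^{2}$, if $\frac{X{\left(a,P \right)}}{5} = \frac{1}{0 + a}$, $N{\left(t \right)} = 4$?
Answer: $\frac{2879809}{100} \approx 28798.0$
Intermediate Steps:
$X{\left(a,P \right)} = \frac{5}{a}$ ($X{\left(a,P \right)} = \frac{5}{0 + a} = \frac{5}{a}$)
$h{\left(b \right)} = \left(4 + b\right) \left(b + \frac{5}{b^{2}}\right)$ ($h{\left(b \right)} = \left(b + 4\right) \left(b + \frac{5}{b^{2}}\right) = \left(4 + b\right) \left(b + \frac{5}{b^{2}}\right)$)
$\left(\left(48 + h{\left(-10 \right)}\right) + 62\right)^{2} = \left(\left(48 + \frac{20 + 5 \left(-10\right) + \left(-10\right)^{3} \left(4 - 10\right)}{100}\right) + 62\right)^{2} = \left(\left(48 + \frac{20 - 50 - -6000}{100}\right) + 62\right)^{2} = \left(\left(48 + \frac{20 - 50 + 6000}{100}\right) + 62\right)^{2} = \left(\left(48 + \frac{1}{100} \cdot 5970\right) + 62\right)^{2} = \left(\left(48 + \frac{597}{10}\right) + 62\right)^{2} = \left(\frac{1077}{10} + 62\right)^{2} = \left(\frac{1697}{10}\right)^{2} = \frac{2879809}{100}$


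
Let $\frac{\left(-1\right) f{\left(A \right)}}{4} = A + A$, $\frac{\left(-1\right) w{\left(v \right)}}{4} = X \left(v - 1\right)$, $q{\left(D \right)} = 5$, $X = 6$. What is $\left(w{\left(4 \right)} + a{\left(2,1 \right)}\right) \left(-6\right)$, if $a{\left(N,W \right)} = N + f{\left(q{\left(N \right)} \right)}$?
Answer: $660$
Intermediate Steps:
$w{\left(v \right)} = 24 - 24 v$ ($w{\left(v \right)} = - 4 \cdot 6 \left(v - 1\right) = - 4 \cdot 6 \left(-1 + v\right) = - 4 \left(-6 + 6 v\right) = 24 - 24 v$)
$f{\left(A \right)} = - 8 A$ ($f{\left(A \right)} = - 4 \left(A + A\right) = - 4 \cdot 2 A = - 8 A$)
$a{\left(N,W \right)} = -40 + N$ ($a{\left(N,W \right)} = N - 40 = -40 + N$)
$\left(w{\left(4 \right)} + a{\left(2,1 \right)}\right) \left(-6\right) = \left(\left(24 - 96\right) + \left(-40 + 2\right)\right) \left(-6\right) = \left(\left(24 - 96\right) - 38\right) \left(-6\right) = \left(-72 - 38\right) \left(-6\right) = \left(-110\right) \left(-6\right) = 660$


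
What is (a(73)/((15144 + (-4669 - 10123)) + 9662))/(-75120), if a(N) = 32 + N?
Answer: -7/50150112 ≈ -1.3958e-7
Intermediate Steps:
(a(73)/((15144 + (-4669 - 10123)) + 9662))/(-75120) = ((32 + 73)/((15144 + (-4669 - 10123)) + 9662))/(-75120) = (105/((15144 - 14792) + 9662))*(-1/75120) = (105/(352 + 9662))*(-1/75120) = (105/10014)*(-1/75120) = (105*(1/10014))*(-1/75120) = (35/3338)*(-1/75120) = -7/50150112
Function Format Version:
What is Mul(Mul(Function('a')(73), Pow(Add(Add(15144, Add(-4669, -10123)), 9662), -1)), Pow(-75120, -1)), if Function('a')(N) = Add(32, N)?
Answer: Rational(-7, 50150112) ≈ -1.3958e-7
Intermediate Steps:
Mul(Mul(Function('a')(73), Pow(Add(Add(15144, Add(-4669, -10123)), 9662), -1)), Pow(-75120, -1)) = Mul(Mul(Add(32, 73), Pow(Add(Add(15144, Add(-4669, -10123)), 9662), -1)), Pow(-75120, -1)) = Mul(Mul(105, Pow(Add(Add(15144, -14792), 9662), -1)), Rational(-1, 75120)) = Mul(Mul(105, Pow(Add(352, 9662), -1)), Rational(-1, 75120)) = Mul(Mul(105, Pow(10014, -1)), Rational(-1, 75120)) = Mul(Mul(105, Rational(1, 10014)), Rational(-1, 75120)) = Mul(Rational(35, 3338), Rational(-1, 75120)) = Rational(-7, 50150112)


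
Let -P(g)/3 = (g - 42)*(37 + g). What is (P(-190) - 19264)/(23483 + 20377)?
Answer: -31438/10965 ≈ -2.8671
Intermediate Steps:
P(g) = -3*(-42 + g)*(37 + g) (P(g) = -3*(g - 42)*(37 + g) = -3*(-42 + g)*(37 + g))
(P(-190) - 19264)/(23483 + 20377) = ((4662 - 3*(-190)**2 + 15*(-190)) - 19264)/(23483 + 20377) = ((4662 - 3*36100 - 2850) - 19264)/43860 = ((4662 - 108300 - 2850) - 19264)*(1/43860) = (-106488 - 19264)*(1/43860) = -125752*1/43860 = -31438/10965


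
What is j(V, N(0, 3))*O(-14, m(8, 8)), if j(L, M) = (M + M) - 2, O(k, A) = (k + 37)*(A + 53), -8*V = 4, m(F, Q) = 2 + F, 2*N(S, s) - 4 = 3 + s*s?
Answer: 20286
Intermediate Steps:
N(S, s) = 7/2 + s**2/2 (N(S, s) = 2 + (3 + s*s)/2 = 2 + (3 + s**2)/2 = 2 + (3/2 + s**2/2) = 7/2 + s**2/2)
V = -1/2 (V = -1/8*4 = -1/2 ≈ -0.50000)
O(k, A) = (37 + k)*(53 + A)
j(L, M) = -2 + 2*M (j(L, M) = 2*M - 2 = -2 + 2*M)
j(V, N(0, 3))*O(-14, m(8, 8)) = (-2 + 2*(7/2 + (1/2)*3**2))*(1961 + 37*(2 + 8) + 53*(-14) + (2 + 8)*(-14)) = (-2 + 2*(7/2 + (1/2)*9))*(1961 + 37*10 - 742 + 10*(-14)) = (-2 + 2*(7/2 + 9/2))*(1961 + 370 - 742 - 140) = (-2 + 2*8)*1449 = (-2 + 16)*1449 = 14*1449 = 20286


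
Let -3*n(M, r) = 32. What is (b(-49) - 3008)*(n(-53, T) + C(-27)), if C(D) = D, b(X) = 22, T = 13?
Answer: 337418/3 ≈ 1.1247e+5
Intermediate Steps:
n(M, r) = -32/3 (n(M, r) = -1/3*32 = -32/3)
(b(-49) - 3008)*(n(-53, T) + C(-27)) = (22 - 3008)*(-32/3 - 27) = -2986*(-113/3) = 337418/3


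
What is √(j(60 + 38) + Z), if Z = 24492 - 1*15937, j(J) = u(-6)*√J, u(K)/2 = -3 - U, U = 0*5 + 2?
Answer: √(8555 - 70*√2) ≈ 91.957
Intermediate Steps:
U = 2 (U = 0 + 2 = 2)
u(K) = -10 (u(K) = 2*(-3 - 1*2) = 2*(-3 - 2) = 2*(-5) = -10)
j(J) = -10*√J
Z = 8555 (Z = 24492 - 15937 = 8555)
√(j(60 + 38) + Z) = √(-10*√(60 + 38) + 8555) = √(-70*√2 + 8555) = √(8555 - 70*√2)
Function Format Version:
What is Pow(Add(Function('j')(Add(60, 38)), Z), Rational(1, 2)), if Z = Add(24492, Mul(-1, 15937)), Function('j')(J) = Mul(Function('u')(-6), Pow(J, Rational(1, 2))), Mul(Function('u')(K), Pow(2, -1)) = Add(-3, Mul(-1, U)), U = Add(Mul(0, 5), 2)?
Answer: Pow(Add(8555, Mul(-70, Pow(2, Rational(1, 2)))), Rational(1, 2)) ≈ 91.957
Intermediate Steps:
U = 2 (U = Add(0, 2) = 2)
Function('u')(K) = -10 (Function('u')(K) = Mul(2, Add(-3, Mul(-1, 2))) = Mul(2, Add(-3, -2)) = Mul(2, -5) = -10)
Function('j')(J) = Mul(-10, Pow(J, Rational(1, 2)))
Z = 8555 (Z = Add(24492, -15937) = 8555)
Pow(Add(Function('j')(Add(60, 38)), Z), Rational(1, 2)) = Pow(Add(Mul(-10, Pow(Add(60, 38), Rational(1, 2))), 8555), Rational(1, 2)) = Pow(Add(Mul(-10, Pow(98, Rational(1, 2))), 8555), Rational(1, 2)) = Pow(Add(Mul(-10, Mul(7, Pow(2, Rational(1, 2)))), 8555), Rational(1, 2)) = Pow(Add(Mul(-70, Pow(2, Rational(1, 2))), 8555), Rational(1, 2)) = Pow(Add(8555, Mul(-70, Pow(2, Rational(1, 2)))), Rational(1, 2))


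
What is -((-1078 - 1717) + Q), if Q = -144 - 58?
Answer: 2997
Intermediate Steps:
Q = -202
-((-1078 - 1717) + Q) = -((-1078 - 1717) - 202) = -(-2795 - 202) = -1*(-2997) = 2997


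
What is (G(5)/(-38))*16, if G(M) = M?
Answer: -40/19 ≈ -2.1053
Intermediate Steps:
(G(5)/(-38))*16 = (5/(-38))*16 = (5*(-1/38))*16 = -5/38*16 = -40/19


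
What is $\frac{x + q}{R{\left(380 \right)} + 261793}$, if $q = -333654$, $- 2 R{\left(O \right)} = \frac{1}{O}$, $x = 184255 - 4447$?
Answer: $- \frac{38974320}{66320893} \approx -0.58766$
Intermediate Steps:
$x = 179808$ ($x = 184255 - 4447 = 179808$)
$R{\left(O \right)} = - \frac{1}{2 O}$
$\frac{x + q}{R{\left(380 \right)} + 261793} = \frac{179808 - 333654}{- \frac{1}{2 \cdot 380} + 261793} = - \frac{153846}{\left(- \frac{1}{2}\right) \frac{1}{380} + 261793} = - \frac{153846}{- \frac{1}{760} + 261793} = - \frac{153846}{\frac{198962679}{760}} = \left(-153846\right) \frac{760}{198962679} = - \frac{38974320}{66320893}$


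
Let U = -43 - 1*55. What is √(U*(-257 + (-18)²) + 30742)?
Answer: 4*√1511 ≈ 155.49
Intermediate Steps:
U = -98 (U = -43 - 55 = -98)
√(U*(-257 + (-18)²) + 30742) = √(-98*(-257 + (-18)²) + 30742) = √(-98*(-257 + 324) + 30742) = √(-98*67 + 30742) = √(-6566 + 30742) = √24176 = 4*√1511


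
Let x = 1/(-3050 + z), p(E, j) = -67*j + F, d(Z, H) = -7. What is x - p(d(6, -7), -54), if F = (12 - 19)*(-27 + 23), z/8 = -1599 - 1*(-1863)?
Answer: -3419949/938 ≈ -3646.0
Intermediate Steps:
z = 2112 (z = 8*(-1599 - 1*(-1863)) = 8*(-1599 + 1863) = 8*264 = 2112)
F = 28 (F = -7*(-4) = 28)
p(E, j) = 28 - 67*j (p(E, j) = -67*j + 28 = 28 - 67*j)
x = -1/938 (x = 1/(-3050 + 2112) = 1/(-938) = -1/938 ≈ -0.0010661)
x - p(d(6, -7), -54) = -1/938 - (28 - 67*(-54)) = -1/938 - (28 + 3618) = -1/938 - 1*3646 = -1/938 - 3646 = -3419949/938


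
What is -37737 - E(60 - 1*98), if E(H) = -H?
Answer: -37775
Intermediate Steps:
-37737 - E(60 - 1*98) = -37737 - (-1)*(60 - 1*98) = -37737 - (-1)*(60 - 98) = -37737 - (-1)*(-38) = -37737 - 1*38 = -37737 - 38 = -37775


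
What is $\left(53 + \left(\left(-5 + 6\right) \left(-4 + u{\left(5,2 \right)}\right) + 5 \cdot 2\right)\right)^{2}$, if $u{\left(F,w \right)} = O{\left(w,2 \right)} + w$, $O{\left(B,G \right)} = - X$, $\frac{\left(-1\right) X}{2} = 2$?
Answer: $4225$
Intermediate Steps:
$X = -4$ ($X = \left(-2\right) 2 = -4$)
$O{\left(B,G \right)} = 4$ ($O{\left(B,G \right)} = \left(-1\right) \left(-4\right) = 4$)
$u{\left(F,w \right)} = 4 + w$
$\left(53 + \left(\left(-5 + 6\right) \left(-4 + u{\left(5,2 \right)}\right) + 5 \cdot 2\right)\right)^{2} = \left(53 + \left(\left(-5 + 6\right) \left(-4 + \left(4 + 2\right)\right) + 5 \cdot 2\right)\right)^{2} = \left(53 + \left(1 \left(-4 + 6\right) + 10\right)\right)^{2} = \left(53 + \left(1 \cdot 2 + 10\right)\right)^{2} = \left(53 + \left(2 + 10\right)\right)^{2} = \left(53 + 12\right)^{2} = 65^{2} = 4225$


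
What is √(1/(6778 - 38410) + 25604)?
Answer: √1601183622279/7908 ≈ 160.01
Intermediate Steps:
√(1/(6778 - 38410) + 25604) = √(1/(-31632) + 25604) = √(-1/31632 + 25604) = √(809905727/31632) = √1601183622279/7908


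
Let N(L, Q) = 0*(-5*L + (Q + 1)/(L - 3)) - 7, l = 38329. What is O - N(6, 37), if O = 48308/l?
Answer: 316611/38329 ≈ 8.2603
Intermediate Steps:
O = 48308/38329 ≈ 1.2604
N(L, Q) = -7 (N(L, Q) = 0*(-5*L + (1 + Q)/(-3 + L)) - 7 = 0 - 7 = -7)
O - N(6, 37) = 48308/38329 - 1*(-7) = 48308/38329 + 7 = 316611/38329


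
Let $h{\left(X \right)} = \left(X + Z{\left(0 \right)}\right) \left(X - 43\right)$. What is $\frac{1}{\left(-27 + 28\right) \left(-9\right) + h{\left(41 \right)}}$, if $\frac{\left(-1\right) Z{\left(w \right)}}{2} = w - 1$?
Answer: $- \frac{1}{95} \approx -0.010526$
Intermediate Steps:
$Z{\left(w \right)} = 2 - 2 w$ ($Z{\left(w \right)} = - 2 \left(w - 1\right) = - 2 \left(-1 + w\right) = 2 - 2 w$)
$h{\left(X \right)} = \left(-43 + X\right) \left(2 + X\right)$ ($h{\left(X \right)} = \left(X + \left(2 - 0\right)\right) \left(X - 43\right) = \left(X + \left(2 + 0\right)\right) \left(-43 + X\right) = \left(X + 2\right) \left(-43 + X\right) = \left(2 + X\right) \left(-43 + X\right) = \left(-43 + X\right) \left(2 + X\right)$)
$\frac{1}{\left(-27 + 28\right) \left(-9\right) + h{\left(41 \right)}} = \frac{1}{\left(-27 + 28\right) \left(-9\right) - \left(1767 - 1681\right)} = \frac{1}{1 \left(-9\right) - 86} = \frac{1}{-9 - 86} = \frac{1}{-95} = - \frac{1}{95}$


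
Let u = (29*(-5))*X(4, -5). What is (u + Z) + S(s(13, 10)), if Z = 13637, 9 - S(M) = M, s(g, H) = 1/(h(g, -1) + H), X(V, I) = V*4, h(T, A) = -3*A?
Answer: 147237/13 ≈ 11326.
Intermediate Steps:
X(V, I) = 4*V
s(g, H) = 1/(3 + H) (s(g, H) = 1/(-3*(-1) + H) = 1/(3 + H))
S(M) = 9 - M
u = -2320 (u = (29*(-5))*(4*4) = -145*16 = -2320)
(u + Z) + S(s(13, 10)) = (-2320 + 13637) + (9 - 1/(3 + 10)) = 11317 + (9 - 1/13) = 11317 + 116/13 = 147237/13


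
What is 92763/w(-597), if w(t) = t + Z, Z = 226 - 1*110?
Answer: -92763/481 ≈ -192.85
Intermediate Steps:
Z = 116 (Z = 226 - 110 = 116)
w(t) = 116 + t (w(t) = t + 116 = 116 + t)
92763/w(-597) = 92763/(116 - 597) = 92763/(-481) = 92763*(-1/481) = -92763/481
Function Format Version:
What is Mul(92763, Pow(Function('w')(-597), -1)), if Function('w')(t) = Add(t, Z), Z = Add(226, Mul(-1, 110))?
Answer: Rational(-92763, 481) ≈ -192.85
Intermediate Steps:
Z = 116 (Z = Add(226, -110) = 116)
Function('w')(t) = Add(116, t) (Function('w')(t) = Add(t, 116) = Add(116, t))
Mul(92763, Pow(Function('w')(-597), -1)) = Mul(92763, Pow(Add(116, -597), -1)) = Mul(92763, Pow(-481, -1)) = Mul(92763, Rational(-1, 481)) = Rational(-92763, 481)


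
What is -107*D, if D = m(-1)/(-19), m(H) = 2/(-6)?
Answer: -107/57 ≈ -1.8772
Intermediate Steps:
m(H) = -⅓ (m(H) = 2*(-⅙) = -⅓)
D = 1/57 (D = -⅓/(-19) = -⅓*(-1/19) = 1/57 ≈ 0.017544)
-107*D = -107*1/57 = -107/57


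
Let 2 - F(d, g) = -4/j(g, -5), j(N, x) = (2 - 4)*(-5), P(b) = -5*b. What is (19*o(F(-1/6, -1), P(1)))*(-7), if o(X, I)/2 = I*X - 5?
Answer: 4522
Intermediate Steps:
j(N, x) = 10 (j(N, x) = -2*(-5) = 10)
F(d, g) = 12/5 (F(d, g) = 2 - (-4)/10 = 2 - 1*(-2/5) = 2 + 2/5 = 12/5)
o(X, I) = -10 + 2*I*X (o(X, I) = 2*(I*X - 5) = 2*(-5 + I*X) = -10 + 2*I*X)
(19*o(F(-1/6, -1), P(1)))*(-7) = (19*(-10 + 2*(-5*1)*(12/5)))*(-7) = (19*(-10 + 2*(-5)*(12/5)))*(-7) = (19*(-10 - 24))*(-7) = (19*(-34))*(-7) = -646*(-7) = 4522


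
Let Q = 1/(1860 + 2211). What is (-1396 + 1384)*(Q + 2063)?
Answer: -33593896/1357 ≈ -24756.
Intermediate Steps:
Q = 1/4071 ≈ 0.00024564
(-1396 + 1384)*(Q + 2063) = (-1396 + 1384)*(1/4071 + 2063) = -12*8398474/4071 = -33593896/1357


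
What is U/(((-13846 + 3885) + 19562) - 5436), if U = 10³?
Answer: 200/833 ≈ 0.24010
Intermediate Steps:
U = 1000
U/(((-13846 + 3885) + 19562) - 5436) = 1000/(((-13846 + 3885) + 19562) - 5436) = 1000/((-9961 + 19562) - 5436) = 1000/(9601 - 5436) = 1000/4165 = 1000*(1/4165) = 200/833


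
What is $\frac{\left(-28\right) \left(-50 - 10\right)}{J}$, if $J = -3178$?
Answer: $- \frac{120}{227} \approx -0.52863$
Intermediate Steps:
$\frac{\left(-28\right) \left(-50 - 10\right)}{J} = \frac{\left(-28\right) \left(-50 - 10\right)}{-3178} = \left(-28\right) \left(-60\right) \left(- \frac{1}{3178}\right) = 1680 \left(- \frac{1}{3178}\right) = - \frac{120}{227}$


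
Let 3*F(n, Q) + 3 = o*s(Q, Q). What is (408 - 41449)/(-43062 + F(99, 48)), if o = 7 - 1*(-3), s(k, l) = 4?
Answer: 123123/129149 ≈ 0.95334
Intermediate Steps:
o = 10 (o = 7 + 3 = 10)
F(n, Q) = 37/3 (F(n, Q) = -1 + (10*4)/3 = -1 + (⅓)*40 = -1 + 40/3 = 37/3)
(408 - 41449)/(-43062 + F(99, 48)) = (408 - 41449)/(-43062 + 37/3) = -41041/(-129149/3) = -41041*(-3/129149) = 123123/129149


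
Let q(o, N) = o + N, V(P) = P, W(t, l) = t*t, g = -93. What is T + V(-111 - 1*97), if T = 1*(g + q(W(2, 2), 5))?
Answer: -292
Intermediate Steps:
W(t, l) = t²
q(o, N) = N + o
T = -84 (T = 1*(-93 + (5 + 2²)) = 1*(-93 + (5 + 4)) = 1*(-93 + 9) = 1*(-84) = -84)
T + V(-111 - 1*97) = -84 + (-111 - 1*97) = -84 + (-111 - 97) = -84 - 208 = -292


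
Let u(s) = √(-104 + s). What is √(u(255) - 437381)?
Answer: √(-437381 + √151) ≈ 661.34*I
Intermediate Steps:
√(u(255) - 437381) = √(√(-104 + 255) - 437381) = √(√151 - 437381) = √(-437381 + √151)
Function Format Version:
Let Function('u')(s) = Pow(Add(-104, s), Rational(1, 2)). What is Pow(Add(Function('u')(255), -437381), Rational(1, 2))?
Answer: Pow(Add(-437381, Pow(151, Rational(1, 2))), Rational(1, 2)) ≈ Mul(661.34, I)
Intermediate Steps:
Pow(Add(Function('u')(255), -437381), Rational(1, 2)) = Pow(Add(Pow(Add(-104, 255), Rational(1, 2)), -437381), Rational(1, 2)) = Pow(Add(Pow(151, Rational(1, 2)), -437381), Rational(1, 2)) = Pow(Add(-437381, Pow(151, Rational(1, 2))), Rational(1, 2))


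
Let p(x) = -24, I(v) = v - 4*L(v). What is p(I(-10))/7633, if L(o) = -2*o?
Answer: -24/7633 ≈ -0.0031442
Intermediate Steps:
I(v) = 9*v (I(v) = v - (-8)*v = v + 8*v = 9*v)
p(I(-10))/7633 = -24/7633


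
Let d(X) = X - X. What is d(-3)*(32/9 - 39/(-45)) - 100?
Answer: -100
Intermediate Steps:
d(X) = 0
d(-3)*(32/9 - 39/(-45)) - 100 = 0*(32/9 - 39/(-45)) - 100 = 0*(32*(1/9) - 39*(-1/45)) - 100 = 0*(32/9 + 13/15) - 100 = 0*(199/45) - 100 = 0 - 100 = -100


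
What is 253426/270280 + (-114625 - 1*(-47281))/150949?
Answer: 435927499/886923820 ≈ 0.49151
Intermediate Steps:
253426/270280 + (-114625 - 1*(-47281))/150949 = 253426*(1/270280) + (-114625 + 47281)*(1/150949) = 126713/135140 - 67344*1/150949 = 126713/135140 - 2928/6563 = 435927499/886923820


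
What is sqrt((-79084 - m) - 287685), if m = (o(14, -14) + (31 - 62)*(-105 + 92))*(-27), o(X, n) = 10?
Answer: I*sqrt(355618) ≈ 596.34*I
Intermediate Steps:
m = -11151 (m = (10 + (31 - 62)*(-105 + 92))*(-27) = (10 - 31*(-13))*(-27) = (10 + 403)*(-27) = 413*(-27) = -11151)
sqrt((-79084 - m) - 287685) = sqrt((-79084 - 1*(-11151)) - 287685) = sqrt((-79084 + 11151) - 287685) = sqrt(-67933 - 287685) = sqrt(-355618) = I*sqrt(355618)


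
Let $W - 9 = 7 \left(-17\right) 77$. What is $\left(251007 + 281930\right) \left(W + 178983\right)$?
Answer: $90508157773$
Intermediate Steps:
$W = -9154$ ($W = 9 + 7 \left(-17\right) 77 = 9 - 9163 = -9154$)
$\left(251007 + 281930\right) \left(W + 178983\right) = \left(251007 + 281930\right) \left(-9154 + 178983\right) = 532937 \cdot 169829 = 90508157773$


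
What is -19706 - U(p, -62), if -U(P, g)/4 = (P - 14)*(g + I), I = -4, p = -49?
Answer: -3074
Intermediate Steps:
U(P, g) = -4*(-14 + P)*(-4 + g) (U(P, g) = -4*(P - 14)*(g - 4) = -4*(-14 + P)*(-4 + g))
-19706 - U(p, -62) = -19706 - (-224 + 16*(-49) + 56*(-62) - 4*(-49)*(-62)) = -19706 - (-224 - 784 - 3472 - 12152) = -19706 - 1*(-16632) = -19706 + 16632 = -3074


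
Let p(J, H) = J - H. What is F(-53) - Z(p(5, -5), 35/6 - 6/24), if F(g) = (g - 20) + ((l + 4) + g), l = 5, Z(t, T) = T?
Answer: -1471/12 ≈ -122.58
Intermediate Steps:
F(g) = -11 + 2*g (F(g) = (g - 20) + ((5 + 4) + g) = (-20 + g) + (9 + g) = -11 + 2*g)
F(-53) - Z(p(5, -5), 35/6 - 6/24) = (-11 + 2*(-53)) - (35/6 - 6/24) = (-11 - 106) - (35*(⅙) - 6*1/24) = -117 - (35/6 - ¼) = -117 - 1*67/12 = -117 - 67/12 = -1471/12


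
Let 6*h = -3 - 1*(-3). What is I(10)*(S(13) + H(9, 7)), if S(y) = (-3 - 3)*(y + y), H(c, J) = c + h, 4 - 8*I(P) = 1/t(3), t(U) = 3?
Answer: -539/8 ≈ -67.375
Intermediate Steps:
h = 0 (h = (-3 - 1*(-3))/6 = (-3 + 3)/6 = (1/6)*0 = 0)
I(P) = 11/24 (I(P) = 1/2 - 1/8/3 = 1/2 - 1/8*1/3 = 1/2 - 1/24 = 11/24)
H(c, J) = c (H(c, J) = c + 0 = c)
S(y) = -12*y
I(10)*(S(13) + H(9, 7)) = 11*(-12*13 + 9)/24 = 11*(-156 + 9)/24 = (11/24)*(-147) = -539/8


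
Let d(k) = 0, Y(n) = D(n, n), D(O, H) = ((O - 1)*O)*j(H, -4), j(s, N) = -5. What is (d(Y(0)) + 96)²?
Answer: 9216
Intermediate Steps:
D(O, H) = -5*O*(-1 + O) (D(O, H) = ((O - 1)*O)*(-5) = ((-1 + O)*O)*(-5) = (O*(-1 + O))*(-5) = -5*O*(-1 + O))
Y(n) = 5*n*(1 - n)
(d(Y(0)) + 96)² = (0 + 96)² = 96² = 9216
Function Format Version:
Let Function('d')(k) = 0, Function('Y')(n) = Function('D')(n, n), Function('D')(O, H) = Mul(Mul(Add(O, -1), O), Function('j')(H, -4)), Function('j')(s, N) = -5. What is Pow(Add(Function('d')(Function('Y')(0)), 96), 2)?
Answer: 9216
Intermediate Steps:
Function('D')(O, H) = Mul(-5, O, Add(-1, O)) (Function('D')(O, H) = Mul(Mul(Add(O, -1), O), -5) = Mul(Mul(Add(-1, O), O), -5) = Mul(Mul(O, Add(-1, O)), -5) = Mul(-5, O, Add(-1, O)))
Function('Y')(n) = Mul(5, n, Add(1, Mul(-1, n)))
Pow(Add(Function('d')(Function('Y')(0)), 96), 2) = Pow(Add(0, 96), 2) = Pow(96, 2) = 9216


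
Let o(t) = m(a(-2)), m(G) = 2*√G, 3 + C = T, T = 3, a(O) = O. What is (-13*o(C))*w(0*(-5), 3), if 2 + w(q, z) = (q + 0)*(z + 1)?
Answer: 52*I*√2 ≈ 73.539*I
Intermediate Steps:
C = 0 (C = -3 + 3 = 0)
w(q, z) = -2 + q*(1 + z) (w(q, z) = -2 + (q + 0)*(z + 1) = -2 + q*(1 + z))
o(t) = 2*I*√2 (o(t) = 2*√(-2) = 2*(I*√2) = 2*I*√2)
(-13*o(C))*w(0*(-5), 3) = (-26*I*√2)*(-2 + 0*(-5) + (0*(-5))*3) = (-26*I*√2)*(-2 + 0 + 0*3) = (-26*I*√2)*(-2 + 0 + 0) = -26*I*√2*(-2) = 52*I*√2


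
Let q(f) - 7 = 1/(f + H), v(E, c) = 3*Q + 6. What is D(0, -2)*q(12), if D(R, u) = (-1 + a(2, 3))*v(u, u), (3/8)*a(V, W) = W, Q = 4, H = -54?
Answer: 879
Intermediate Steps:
a(V, W) = 8*W/3
v(E, c) = 18 (v(E, c) = 3*4 + 6 = 12 + 6 = 18)
D(R, u) = 126 (D(R, u) = (-1 + (8/3)*3)*18 = (-1 + 8)*18 = 7*18 = 126)
q(f) = 7 + 1/(-54 + f) (q(f) = 7 + 1/(f - 54) = 7 + 1/(-54 + f))
D(0, -2)*q(12) = 126*((-377 + 7*12)/(-54 + 12)) = 126*((-377 + 84)/(-42)) = 126*(-1/42*(-293)) = 126*(293/42) = 879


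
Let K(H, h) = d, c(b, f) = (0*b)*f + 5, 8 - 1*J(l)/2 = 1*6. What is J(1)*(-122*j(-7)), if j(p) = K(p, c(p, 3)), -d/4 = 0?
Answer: 0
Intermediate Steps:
d = 0 (d = -4*0 = 0)
J(l) = 4 (J(l) = 16 - 2*6 = 16 - 12 = 4)
c(b, f) = 5 (c(b, f) = 0*f + 5 = 0 + 5 = 5)
K(H, h) = 0
j(p) = 0
J(1)*(-122*j(-7)) = 4*(-122*0) = 4*0 = 0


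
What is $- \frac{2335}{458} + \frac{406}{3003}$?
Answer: $- \frac{975151}{196482} \approx -4.9631$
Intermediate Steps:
$- \frac{2335}{458} + \frac{406}{3003} = \left(-2335\right) \frac{1}{458} + 406 \cdot \frac{1}{3003} = - \frac{2335}{458} + \frac{58}{429} = - \frac{975151}{196482}$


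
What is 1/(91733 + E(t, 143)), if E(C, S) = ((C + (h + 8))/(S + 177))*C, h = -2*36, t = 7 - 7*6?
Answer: 64/5871605 ≈ 1.0900e-5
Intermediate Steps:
t = -35 (t = 7 - 42 = -35)
h = -72
E(C, S) = C*(-64 + C)/(177 + S) (E(C, S) = ((C + (-72 + 8))/(S + 177))*C = ((C - 64)/(177 + S))*C = ((-64 + C)/(177 + S))*C = C*(-64 + C)/(177 + S))
1/(91733 + E(t, 143)) = 1/(91733 - 35*(-64 - 35)/(177 + 143)) = 1/(91733 - 35*(-99)/320) = 1/(91733 - 35*1/320*(-99)) = 1/(91733 + 693/64) = 1/(5871605/64) = 64/5871605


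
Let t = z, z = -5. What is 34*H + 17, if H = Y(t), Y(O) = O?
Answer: -153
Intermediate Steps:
t = -5
H = -5
34*H + 17 = 34*(-5) + 17 = -170 + 17 = -153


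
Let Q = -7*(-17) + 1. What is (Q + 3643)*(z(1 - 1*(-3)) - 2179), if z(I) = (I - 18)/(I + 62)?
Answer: -270612382/33 ≈ -8.2004e+6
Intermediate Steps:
z(I) = (-18 + I)/(62 + I)
Q = 120 (Q = 119 + 1 = 120)
(Q + 3643)*(z(1 - 1*(-3)) - 2179) = (120 + 3643)*((-18 + (1 - 1*(-3)))/(62 + (1 - 1*(-3))) - 2179) = 3763*((-18 + (1 + 3))/(62 + (1 + 3)) - 2179) = 3763*((-18 + 4)/(62 + 4) - 2179) = 3763*(-14/66 - 2179) = 3763*((1/66)*(-14) - 2179) = 3763*(-7/33 - 2179) = 3763*(-71914/33) = -270612382/33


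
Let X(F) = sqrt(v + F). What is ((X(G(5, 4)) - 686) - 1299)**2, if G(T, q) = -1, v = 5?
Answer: 3932289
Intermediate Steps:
X(F) = sqrt(5 + F)
((X(G(5, 4)) - 686) - 1299)**2 = ((sqrt(5 - 1) - 686) - 1299)**2 = ((sqrt(4) - 686) - 1299)**2 = ((2 - 686) - 1299)**2 = (-684 - 1299)**2 = (-1983)**2 = 3932289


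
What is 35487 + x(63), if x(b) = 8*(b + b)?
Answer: 36495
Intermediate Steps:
x(b) = 16*b (x(b) = 8*(2*b) = 16*b)
35487 + x(63) = 35487 + 16*63 = 35487 + 1008 = 36495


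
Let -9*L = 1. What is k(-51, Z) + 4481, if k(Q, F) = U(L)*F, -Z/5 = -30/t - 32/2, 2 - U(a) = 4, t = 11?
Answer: 47231/11 ≈ 4293.7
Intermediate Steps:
L = -⅑ (L = -⅑*1 = -⅑ ≈ -0.11111)
U(a) = -2 (U(a) = 2 - 1*4 = 2 - 4 = -2)
Z = 1030/11 (Z = -5*(-30/11 - 32/2) = -5*(-30*1/11 - 32*½) = -5*(-30/11 - 16) = -5*(-206/11) = 1030/11 ≈ 93.636)
k(Q, F) = -2*F
k(-51, Z) + 4481 = -2*1030/11 + 4481 = -2060/11 + 4481 = 47231/11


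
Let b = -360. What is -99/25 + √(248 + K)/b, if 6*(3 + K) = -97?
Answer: -99/25 - √8238/2160 ≈ -4.0020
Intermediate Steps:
K = -115/6 (K = -3 + (⅙)*(-97) = -3 - 97/6 = -115/6 ≈ -19.167)
-99/25 + √(248 + K)/b = -99/25 + √(248 - 115/6)/(-360) = -99*1/25 + √(1373/6)*(-1/360) = -99/25 + (√8238/6)*(-1/360) = -99/25 - √8238/2160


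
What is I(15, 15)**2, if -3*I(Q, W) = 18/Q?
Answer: 4/25 ≈ 0.16000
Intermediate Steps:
I(Q, W) = -6/Q
I(15, 15)**2 = (-6/15)**2 = (-6*1/15)**2 = (-2/5)**2 = 4/25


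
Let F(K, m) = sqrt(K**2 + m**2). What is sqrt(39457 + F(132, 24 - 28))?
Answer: sqrt(39457 + 4*sqrt(1090)) ≈ 198.97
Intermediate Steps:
sqrt(39457 + F(132, 24 - 28)) = sqrt(39457 + sqrt(132**2 + (24 - 28)**2)) = sqrt(39457 + sqrt(17424 + (-4)**2)) = sqrt(39457 + sqrt(17424 + 16)) = sqrt(39457 + sqrt(17440)) = sqrt(39457 + 4*sqrt(1090))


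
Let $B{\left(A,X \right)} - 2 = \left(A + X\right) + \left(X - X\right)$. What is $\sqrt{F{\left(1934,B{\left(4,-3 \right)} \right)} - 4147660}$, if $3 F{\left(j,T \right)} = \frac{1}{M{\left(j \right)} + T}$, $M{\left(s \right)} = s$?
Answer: $\frac{i \sqrt{140057025677049}}{5811} \approx 2036.6 i$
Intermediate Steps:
$B{\left(A,X \right)} = 2 + A + X$ ($B{\left(A,X \right)} = 2 + \left(\left(A + X\right) + \left(X - X\right)\right) = 2 + \left(\left(A + X\right) + 0\right) = 2 + \left(A + X\right) = 2 + A + X$)
$F{\left(j,T \right)} = \frac{1}{3 \left(T + j\right)}$ ($F{\left(j,T \right)} = \frac{1}{3 \left(j + T\right)} = \frac{1}{3 \left(T + j\right)}$)
$\sqrt{F{\left(1934,B{\left(4,-3 \right)} \right)} - 4147660} = \sqrt{\frac{1}{3 \left(\left(2 + 4 - 3\right) + 1934\right)} - 4147660} = \sqrt{\frac{1}{3 \left(3 + 1934\right)} - 4147660} = \sqrt{\frac{1}{3 \cdot 1937} - 4147660} = \sqrt{\frac{1}{3} \cdot \frac{1}{1937} - 4147660} = \sqrt{\frac{1}{5811} - 4147660} = \sqrt{- \frac{24102052259}{5811}} = \frac{i \sqrt{140057025677049}}{5811}$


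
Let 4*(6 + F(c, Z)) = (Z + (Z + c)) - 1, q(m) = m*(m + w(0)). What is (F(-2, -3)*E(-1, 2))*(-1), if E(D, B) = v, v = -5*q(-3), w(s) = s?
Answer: -1485/4 ≈ -371.25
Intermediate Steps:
q(m) = m² (q(m) = m*(m + 0) = m*m = m²)
F(c, Z) = -25/4 + Z/2 + c/4 (F(c, Z) = -6 + ((Z + (Z + c)) - 1)/4 = -6 + ((c + 2*Z) - 1)/4 = -6 + (-1 + c + 2*Z)/4 = -6 + (-¼ + Z/2 + c/4) = -25/4 + Z/2 + c/4)
v = -45 (v = -5*(-3)² = -5*9 = -45)
E(D, B) = -45
(F(-2, -3)*E(-1, 2))*(-1) = ((-25/4 + (½)*(-3) + (¼)*(-2))*(-45))*(-1) = ((-25/4 - 3/2 - ½)*(-45))*(-1) = -33/4*(-45)*(-1) = (1485/4)*(-1) = -1485/4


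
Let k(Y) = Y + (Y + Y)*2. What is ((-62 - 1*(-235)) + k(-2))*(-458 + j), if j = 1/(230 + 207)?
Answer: -32623635/437 ≈ -74654.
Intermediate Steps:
k(Y) = 5*Y (k(Y) = Y + (2*Y)*2 = Y + 4*Y = 5*Y)
j = 1/437 ≈ 0.0022883
((-62 - 1*(-235)) + k(-2))*(-458 + j) = ((-62 - 1*(-235)) + 5*(-2))*(-458 + 1/437) = ((-62 + 235) - 10)*(-200145/437) = (173 - 10)*(-200145/437) = 163*(-200145/437) = -32623635/437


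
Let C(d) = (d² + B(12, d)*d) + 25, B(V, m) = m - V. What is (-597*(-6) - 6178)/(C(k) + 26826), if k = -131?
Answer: -2596/62745 ≈ -0.041374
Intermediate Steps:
C(d) = 25 + d² + d*(-12 + d) (C(d) = (d² + (d - 1*12)*d) + 25 = (d² + (d - 12)*d) + 25 = (d² + (-12 + d)*d) + 25 = (d² + d*(-12 + d)) + 25 = 25 + d² + d*(-12 + d))
(-597*(-6) - 6178)/(C(k) + 26826) = (-597*(-6) - 6178)/((25 + (-131)² - 131*(-12 - 131)) + 26826) = (3582 - 6178)/((25 + 17161 - 131*(-143)) + 26826) = -2596/((25 + 17161 + 18733) + 26826) = -2596/(35919 + 26826) = -2596/62745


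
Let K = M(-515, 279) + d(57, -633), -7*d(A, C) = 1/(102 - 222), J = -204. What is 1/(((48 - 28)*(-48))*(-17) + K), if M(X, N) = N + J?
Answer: 840/13771801 ≈ 6.0994e-5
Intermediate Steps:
d(A, C) = 1/840 (d(A, C) = -1/(7*(102 - 222)) = -⅐/(-120) = -⅐*(-1/120) = 1/840)
M(X, N) = -204 + N (M(X, N) = N - 204 = -204 + N)
K = 63001/840 (K = (-204 + 279) + 1/840 = 75 + 1/840 = 63001/840 ≈ 75.001)
1/(((48 - 28)*(-48))*(-17) + K) = 1/(((48 - 28)*(-48))*(-17) + 63001/840) = 1/((20*(-48))*(-17) + 63001/840) = 1/(-960*(-17) + 63001/840) = 1/(16320 + 63001/840) = 1/(13771801/840) = 840/13771801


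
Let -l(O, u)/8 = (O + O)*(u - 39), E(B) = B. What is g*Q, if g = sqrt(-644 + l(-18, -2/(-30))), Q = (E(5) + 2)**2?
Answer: 98*I*sqrt(74105)/5 ≈ 5335.6*I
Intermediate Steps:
l(O, u) = -16*O*(-39 + u) (l(O, u) = -8*(O + O)*(u - 39) = -8*2*O*(-39 + u) = -16*O*(-39 + u))
Q = 49 (Q = (5 + 2)**2 = 7**2 = 49)
g = 2*I*sqrt(74105)/5 (g = sqrt(-644 + 16*(-18)*(39 - (-2)/(-30))) = sqrt(-644 + 16*(-18)*(39 - (-2)*(-1)/30)) = sqrt(-644 + 16*(-18)*(39 - 1*1/15)) = sqrt(-644 + 16*(-18)*(39 - 1/15)) = sqrt(-644 + 16*(-18)*(584/15)) = sqrt(-644 - 56064/5) = sqrt(-59284/5) = 2*I*sqrt(74105)/5 ≈ 108.89*I)
g*Q = (2*I*sqrt(74105)/5)*49 = 98*I*sqrt(74105)/5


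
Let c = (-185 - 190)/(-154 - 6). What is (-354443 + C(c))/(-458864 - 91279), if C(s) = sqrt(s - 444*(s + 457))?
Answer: 354443/550143 - I*sqrt(13052562)/4401144 ≈ 0.64427 - 0.00082089*I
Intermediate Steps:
c = 75/32 (c = -375/(-160) = -375*(-1/160) = 75/32 ≈ 2.3438)
C(s) = sqrt(-202908 - 443*s) (C(s) = sqrt(s - 444*(457 + s)) = sqrt(s + (-202908 - 444*s)) = sqrt(-202908 - 443*s))
(-354443 + C(c))/(-458864 - 91279) = (-354443 + sqrt(-202908 - 443*75/32))/(-458864 - 91279) = (-354443 + sqrt(-202908 - 33225/32))/(-550143) = (-354443 + sqrt(-6526281/32))*(-1/550143) = (-354443 + I*sqrt(13052562)/8)*(-1/550143) = 354443/550143 - I*sqrt(13052562)/4401144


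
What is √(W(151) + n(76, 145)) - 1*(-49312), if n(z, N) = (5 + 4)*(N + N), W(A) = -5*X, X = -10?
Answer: 49312 + 2*√665 ≈ 49364.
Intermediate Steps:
W(A) = 50 (W(A) = -5*(-10) = 50)
n(z, N) = 18*N (n(z, N) = 9*(2*N) = 18*N)
√(W(151) + n(76, 145)) - 1*(-49312) = √(50 + 18*145) - 1*(-49312) = √(50 + 2610) + 49312 = √2660 + 49312 = 2*√665 + 49312 = 49312 + 2*√665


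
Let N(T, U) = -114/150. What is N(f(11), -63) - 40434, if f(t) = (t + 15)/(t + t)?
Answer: -1010869/25 ≈ -40435.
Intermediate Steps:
f(t) = (15 + t)/(2*t) (f(t) = (15 + t)/((2*t)) = (15 + t)*(1/(2*t)) = (15 + t)/(2*t))
N(T, U) = -19/25 (N(T, U) = -114*1/150 = -19/25)
N(f(11), -63) - 40434 = -19/25 - 40434 = -1010869/25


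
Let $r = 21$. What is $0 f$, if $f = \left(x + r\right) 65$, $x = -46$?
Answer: $0$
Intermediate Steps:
$f = -1625$ ($f = \left(-46 + 21\right) 65 = \left(-25\right) 65 = -1625$)
$0 f = 0 \left(-1625\right) = 0$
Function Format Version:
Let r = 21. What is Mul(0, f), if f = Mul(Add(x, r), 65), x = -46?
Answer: 0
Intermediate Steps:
f = -1625 (f = Mul(Add(-46, 21), 65) = Mul(-25, 65) = -1625)
Mul(0, f) = Mul(0, -1625) = 0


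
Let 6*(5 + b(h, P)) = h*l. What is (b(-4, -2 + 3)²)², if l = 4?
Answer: 279841/81 ≈ 3454.8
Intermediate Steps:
b(h, P) = -5 + 2*h/3 (b(h, P) = -5 + (h*4)/6 = -5 + (4*h)/6 = -5 + 2*h/3)
(b(-4, -2 + 3)²)² = ((-5 + (⅔)*(-4))²)² = ((-5 - 8/3)²)² = ((-23/3)²)² = (529/9)² = 279841/81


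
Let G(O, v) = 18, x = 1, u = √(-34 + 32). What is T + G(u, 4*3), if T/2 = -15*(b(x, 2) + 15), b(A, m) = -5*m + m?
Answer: -192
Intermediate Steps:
u = I*√2 (u = √(-2) = I*√2 ≈ 1.4142*I)
b(A, m) = -4*m
T = -210 (T = 2*(-15*(-4*2 + 15)) = 2*(-15*(-8 + 15)) = 2*(-15*7) = 2*(-105) = -210)
T + G(u, 4*3) = -210 + 18 = -192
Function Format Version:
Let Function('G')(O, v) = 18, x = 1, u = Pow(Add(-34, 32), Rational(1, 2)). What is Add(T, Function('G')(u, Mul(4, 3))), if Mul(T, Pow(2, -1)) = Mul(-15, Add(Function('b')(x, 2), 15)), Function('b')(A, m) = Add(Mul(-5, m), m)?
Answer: -192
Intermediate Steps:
u = Mul(I, Pow(2, Rational(1, 2))) (u = Pow(-2, Rational(1, 2)) = Mul(I, Pow(2, Rational(1, 2))) ≈ Mul(1.4142, I))
Function('b')(A, m) = Mul(-4, m)
T = -210 (T = Mul(2, Mul(-15, Add(Mul(-4, 2), 15))) = Mul(2, Mul(-15, Add(-8, 15))) = Mul(2, Mul(-15, 7)) = Mul(2, -105) = -210)
Add(T, Function('G')(u, Mul(4, 3))) = Add(-210, 18) = -192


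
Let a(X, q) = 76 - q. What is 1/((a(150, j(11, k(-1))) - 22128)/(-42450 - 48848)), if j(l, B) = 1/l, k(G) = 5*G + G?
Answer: 1004278/242573 ≈ 4.1401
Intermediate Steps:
k(G) = 6*G
1/((a(150, j(11, k(-1))) - 22128)/(-42450 - 48848)) = 1/(((76 - 1/11) - 22128)/(-42450 - 48848)) = 1/(((76 - 1*1/11) - 22128)/(-91298)) = 1/(((76 - 1/11) - 22128)*(-1/91298)) = 1/((835/11 - 22128)*(-1/91298)) = 1/(-242573/11*(-1/91298)) = 1/(242573/1004278) = 1004278/242573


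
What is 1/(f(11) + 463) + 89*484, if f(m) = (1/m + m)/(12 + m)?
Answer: 5051135089/117261 ≈ 43076.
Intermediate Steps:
f(m) = (m + 1/m)/(12 + m)
1/(f(11) + 463) + 89*484 = 1/((1 + 11²)/(11*(12 + 11)) + 463) + 89*484 = 1/((1/11)*(1 + 121)/23 + 463) + 43076 = 1/((1/11)*(1/23)*122 + 463) + 43076 = 1/(122/253 + 463) + 43076 = 1/(117261/253) + 43076 = 253/117261 + 43076 = 5051135089/117261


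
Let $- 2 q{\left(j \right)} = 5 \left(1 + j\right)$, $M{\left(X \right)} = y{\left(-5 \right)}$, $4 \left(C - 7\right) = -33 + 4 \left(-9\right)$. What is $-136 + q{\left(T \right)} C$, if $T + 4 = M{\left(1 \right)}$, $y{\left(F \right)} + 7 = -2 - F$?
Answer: $- \frac{2523}{8} \approx -315.38$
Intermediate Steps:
$C = - \frac{41}{4}$ ($C = 7 + \frac{-33 + 4 \left(-9\right)}{4} = 7 + \frac{-33 - 36}{4} = 7 + \frac{1}{4} \left(-69\right) = 7 - \frac{69}{4} = - \frac{41}{4} \approx -10.25$)
$y{\left(F \right)} = -9 - F$ ($y{\left(F \right)} = -7 - \left(2 + F\right) = -9 - F$)
$M{\left(X \right)} = -4$ ($M{\left(X \right)} = -9 - -5 = -9 + 5 = -4$)
$T = -8$ ($T = -4 - 4 = -8$)
$q{\left(j \right)} = - \frac{5}{2} - \frac{5 j}{2}$ ($q{\left(j \right)} = - \frac{5 \left(1 + j\right)}{2} = - \frac{5 + 5 j}{2} = - \frac{5}{2} - \frac{5 j}{2}$)
$-136 + q{\left(T \right)} C = -136 + \left(- \frac{5}{2} - -20\right) \left(- \frac{41}{4}\right) = -136 + \left(- \frac{5}{2} + 20\right) \left(- \frac{41}{4}\right) = -136 + \frac{35}{2} \left(- \frac{41}{4}\right) = -136 - \frac{1435}{8} = - \frac{2523}{8}$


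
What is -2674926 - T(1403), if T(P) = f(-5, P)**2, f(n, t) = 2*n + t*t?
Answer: -3874597298127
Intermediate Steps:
f(n, t) = t**2 + 2*n (f(n, t) = 2*n + t**2 = t**2 + 2*n)
T(P) = (-10 + P**2)**2 (T(P) = (P**2 + 2*(-5))**2 = (P**2 - 10)**2 = (-10 + P**2)**2)
-2674926 - T(1403) = -2674926 - (-10 + 1403**2)**2 = -2674926 - (-10 + 1968409)**2 = -2674926 - 1*1968399**2 = -2674926 - 1*3874594623201 = -2674926 - 3874594623201 = -3874597298127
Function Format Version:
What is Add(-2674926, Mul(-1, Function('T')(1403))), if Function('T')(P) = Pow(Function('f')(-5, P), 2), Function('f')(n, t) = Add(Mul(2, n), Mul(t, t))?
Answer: -3874597298127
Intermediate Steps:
Function('f')(n, t) = Add(Pow(t, 2), Mul(2, n)) (Function('f')(n, t) = Add(Mul(2, n), Pow(t, 2)) = Add(Pow(t, 2), Mul(2, n)))
Function('T')(P) = Pow(Add(-10, Pow(P, 2)), 2) (Function('T')(P) = Pow(Add(Pow(P, 2), Mul(2, -5)), 2) = Pow(Add(Pow(P, 2), -10), 2) = Pow(Add(-10, Pow(P, 2)), 2))
Add(-2674926, Mul(-1, Function('T')(1403))) = Add(-2674926, Mul(-1, Pow(Add(-10, Pow(1403, 2)), 2))) = Add(-2674926, Mul(-1, Pow(Add(-10, 1968409), 2))) = Add(-2674926, Mul(-1, Pow(1968399, 2))) = Add(-2674926, Mul(-1, 3874594623201)) = Add(-2674926, -3874594623201) = -3874597298127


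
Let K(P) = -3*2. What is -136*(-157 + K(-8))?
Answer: 22168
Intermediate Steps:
K(P) = -6
-136*(-157 + K(-8)) = -136*(-157 - 6) = -136*(-163) = 22168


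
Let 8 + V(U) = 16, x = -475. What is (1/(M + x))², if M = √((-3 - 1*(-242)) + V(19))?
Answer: (475 - √247)⁻² ≈ 4.7407e-6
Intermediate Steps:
V(U) = 8 (V(U) = -8 + 16 = 8)
M = √247 (M = √((-3 - 1*(-242)) + 8) = √((-3 + 242) + 8) = √(239 + 8) = √247 ≈ 15.716)
(1/(M + x))² = (1/(√247 - 475))² = (1/(-475 + √247))² = (-475 + √247)⁻²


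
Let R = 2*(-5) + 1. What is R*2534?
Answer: -22806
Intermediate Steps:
R = -9 (R = -10 + 1 = -9)
R*2534 = -9*2534 = -22806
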